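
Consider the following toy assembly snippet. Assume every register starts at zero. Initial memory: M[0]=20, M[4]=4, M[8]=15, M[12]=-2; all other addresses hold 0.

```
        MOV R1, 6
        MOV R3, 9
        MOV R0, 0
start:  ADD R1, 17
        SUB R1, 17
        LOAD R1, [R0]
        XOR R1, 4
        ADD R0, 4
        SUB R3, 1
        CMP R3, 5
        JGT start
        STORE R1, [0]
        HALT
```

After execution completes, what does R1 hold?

-6

after MOV R1, 6: R1=6
after MOV R3, 9: R3=9
after MOV R0, 0: R0=0
after ADD R1, 17: R1=6+17=23
after SUB R1, 17: R1=23-17=6
after LOAD R1, [R0]: R1=M[0]=20
after XOR R1, 4: R1=20^4=16
after ADD R0, 4: R0=0+4=4
after SUB R3, 1: R3=9-1=8
CMP R3, 5  (cmp 8,5)
JGT start: taken
after ADD R1, 17: R1=16+17=33
after SUB R1, 17: R1=33-17=16
after LOAD R1, [R0]: R1=M[4]=4
after XOR R1, 4: R1=4^4=0
after ADD R0, 4: R0=4+4=8
after SUB R3, 1: R3=8-1=7
CMP R3, 5  (cmp 7,5)
JGT start: taken
after ADD R1, 17: R1=0+17=17
after SUB R1, 17: R1=17-17=0
after LOAD R1, [R0]: R1=M[8]=15
after XOR R1, 4: R1=15^4=11
after ADD R0, 4: R0=8+4=12
after SUB R3, 1: R3=7-1=6
CMP R3, 5  (cmp 6,5)
JGT start: taken
after ADD R1, 17: R1=11+17=28
after SUB R1, 17: R1=28-17=11
after LOAD R1, [R0]: R1=M[12]=-2
after XOR R1, 4: R1=(-2)^4=-6
after ADD R0, 4: R0=12+4=16
after SUB R3, 1: R3=6-1=5
CMP R3, 5  (cmp 5,5)
JGT start: not taken
STORE R1, [0] → M[0]=-6
halt.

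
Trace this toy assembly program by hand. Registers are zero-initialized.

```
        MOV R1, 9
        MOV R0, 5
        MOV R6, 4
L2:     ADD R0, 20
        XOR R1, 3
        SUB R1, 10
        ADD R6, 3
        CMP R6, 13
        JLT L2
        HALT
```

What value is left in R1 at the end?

MOV R1, 9 → R1=9
MOV R0, 5 → R0=5
MOV R6, 4 → R6=4
ADD R0, 20 → R0=5+20=25
XOR R1, 3 → R1=9^3=10
SUB R1, 10 → R1=10-10=0
ADD R6, 3 → R6=4+3=7
CMP R6, 13  (cmp 7,13)
JLT L2: taken
ADD R0, 20 → R0=25+20=45
XOR R1, 3 → R1=0^3=3
SUB R1, 10 → R1=3-10=-7
ADD R6, 3 → R6=7+3=10
CMP R6, 13  (cmp 10,13)
JLT L2: taken
ADD R0, 20 → R0=45+20=65
XOR R1, 3 → R1=(-7)^3=-6
SUB R1, 10 → R1=(-6)-10=-16
ADD R6, 3 → R6=10+3=13
CMP R6, 13  (cmp 13,13)
JLT L2: not taken
halt.

-16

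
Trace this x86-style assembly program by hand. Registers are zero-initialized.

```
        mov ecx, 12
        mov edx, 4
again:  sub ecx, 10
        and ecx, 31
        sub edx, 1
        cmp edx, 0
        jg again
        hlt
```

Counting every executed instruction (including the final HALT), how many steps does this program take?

after mov ecx, 12: ecx=12
after mov edx, 4: edx=4
after sub ecx, 10: ecx=12-10=2
after and ecx, 31: ecx=2&31=2
after sub edx, 1: edx=4-1=3
cmp edx, 0  (cmp 3,0)
jg again: taken
after sub ecx, 10: ecx=2-10=-8
after and ecx, 31: ecx=(-8)&31=24
after sub edx, 1: edx=3-1=2
cmp edx, 0  (cmp 2,0)
jg again: taken
after sub ecx, 10: ecx=24-10=14
after and ecx, 31: ecx=14&31=14
after sub edx, 1: edx=2-1=1
cmp edx, 0  (cmp 1,0)
jg again: taken
after sub ecx, 10: ecx=14-10=4
after and ecx, 31: ecx=4&31=4
after sub edx, 1: edx=1-1=0
cmp edx, 0  (cmp 0,0)
jg again: not taken
halt.
Total executed instructions: 23.

23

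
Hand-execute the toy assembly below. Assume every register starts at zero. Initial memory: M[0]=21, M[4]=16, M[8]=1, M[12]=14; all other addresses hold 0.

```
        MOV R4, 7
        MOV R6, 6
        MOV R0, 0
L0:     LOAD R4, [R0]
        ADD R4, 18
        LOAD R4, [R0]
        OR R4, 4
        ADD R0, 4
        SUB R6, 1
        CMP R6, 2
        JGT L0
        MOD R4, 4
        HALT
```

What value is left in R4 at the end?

2

after MOV R4, 7: R4=7
after MOV R6, 6: R6=6
after MOV R0, 0: R0=0
after LOAD R4, [R0]: R4=M[0]=21
after ADD R4, 18: R4=21+18=39
after LOAD R4, [R0]: R4=M[0]=21
after OR R4, 4: R4=21|4=21
after ADD R0, 4: R0=0+4=4
after SUB R6, 1: R6=6-1=5
CMP R6, 2  (cmp 5,2)
JGT L0: taken
after LOAD R4, [R0]: R4=M[4]=16
after ADD R4, 18: R4=16+18=34
after LOAD R4, [R0]: R4=M[4]=16
after OR R4, 4: R4=16|4=20
after ADD R0, 4: R0=4+4=8
after SUB R6, 1: R6=5-1=4
CMP R6, 2  (cmp 4,2)
JGT L0: taken
after LOAD R4, [R0]: R4=M[8]=1
after ADD R4, 18: R4=1+18=19
after LOAD R4, [R0]: R4=M[8]=1
after OR R4, 4: R4=1|4=5
after ADD R0, 4: R0=8+4=12
after SUB R6, 1: R6=4-1=3
CMP R6, 2  (cmp 3,2)
JGT L0: taken
after LOAD R4, [R0]: R4=M[12]=14
after ADD R4, 18: R4=14+18=32
after LOAD R4, [R0]: R4=M[12]=14
after OR R4, 4: R4=14|4=14
after ADD R0, 4: R0=12+4=16
after SUB R6, 1: R6=3-1=2
CMP R6, 2  (cmp 2,2)
JGT L0: not taken
after MOD R4, 4: R4=14%4=2
halt.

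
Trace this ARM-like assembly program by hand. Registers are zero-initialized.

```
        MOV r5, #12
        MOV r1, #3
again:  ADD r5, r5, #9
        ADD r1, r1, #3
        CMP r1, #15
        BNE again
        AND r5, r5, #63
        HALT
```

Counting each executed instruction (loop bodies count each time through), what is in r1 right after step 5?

6

MOV r5, #12 → r5=12
MOV r1, #3 → r1=3
ADD r5, r5, #9 → r5=12+9=21
ADD r1, r1, #3 → r1=3+3=6
CMP r1, #15  (cmp 6,15)
After step 5: r1 = 6.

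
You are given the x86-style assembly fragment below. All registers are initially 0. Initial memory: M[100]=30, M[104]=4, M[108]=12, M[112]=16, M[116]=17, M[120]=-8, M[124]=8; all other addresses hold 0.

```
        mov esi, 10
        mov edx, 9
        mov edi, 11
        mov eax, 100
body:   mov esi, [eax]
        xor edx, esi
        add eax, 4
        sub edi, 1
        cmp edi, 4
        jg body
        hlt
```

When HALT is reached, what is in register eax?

128

mov esi, 10 → esi=10
mov edx, 9 → edx=9
mov edi, 11 → edi=11
mov eax, 100 → eax=100
mov esi, [eax] → esi=M[100]=30
xor edx, esi → edx=9^30=23
add eax, 4 → eax=100+4=104
sub edi, 1 → edi=11-1=10
cmp edi, 4  (cmp 10,4)
jg body: taken
mov esi, [eax] → esi=M[104]=4
xor edx, esi → edx=23^4=19
add eax, 4 → eax=104+4=108
sub edi, 1 → edi=10-1=9
cmp edi, 4  (cmp 9,4)
jg body: taken
mov esi, [eax] → esi=M[108]=12
xor edx, esi → edx=19^12=31
add eax, 4 → eax=108+4=112
sub edi, 1 → edi=9-1=8
cmp edi, 4  (cmp 8,4)
jg body: taken
mov esi, [eax] → esi=M[112]=16
xor edx, esi → edx=31^16=15
add eax, 4 → eax=112+4=116
sub edi, 1 → edi=8-1=7
cmp edi, 4  (cmp 7,4)
jg body: taken
mov esi, [eax] → esi=M[116]=17
xor edx, esi → edx=15^17=30
add eax, 4 → eax=116+4=120
sub edi, 1 → edi=7-1=6
cmp edi, 4  (cmp 6,4)
jg body: taken
mov esi, [eax] → esi=M[120]=-8
xor edx, esi → edx=30^(-8)=-26
add eax, 4 → eax=120+4=124
sub edi, 1 → edi=6-1=5
cmp edi, 4  (cmp 5,4)
jg body: taken
mov esi, [eax] → esi=M[124]=8
xor edx, esi → edx=(-26)^8=-18
add eax, 4 → eax=124+4=128
sub edi, 1 → edi=5-1=4
cmp edi, 4  (cmp 4,4)
jg body: not taken
halt.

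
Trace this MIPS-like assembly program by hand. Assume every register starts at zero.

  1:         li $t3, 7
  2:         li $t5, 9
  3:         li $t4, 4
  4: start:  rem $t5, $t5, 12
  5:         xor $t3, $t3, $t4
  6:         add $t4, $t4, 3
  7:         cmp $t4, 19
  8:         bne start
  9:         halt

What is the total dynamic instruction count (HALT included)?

after li $t3, 7: $t3=7
after li $t5, 9: $t5=9
after li $t4, 4: $t4=4
after rem $t5, $t5, 12: $t5=9%12=9
after xor $t3, $t3, $t4: $t3=7^4=3
after add $t4, $t4, 3: $t4=4+3=7
cmp $t4, 19  (cmp 7,19)
bne start: taken
after rem $t5, $t5, 12: $t5=9%12=9
after xor $t3, $t3, $t4: $t3=3^7=4
after add $t4, $t4, 3: $t4=7+3=10
cmp $t4, 19  (cmp 10,19)
bne start: taken
after rem $t5, $t5, 12: $t5=9%12=9
after xor $t3, $t3, $t4: $t3=4^10=14
after add $t4, $t4, 3: $t4=10+3=13
cmp $t4, 19  (cmp 13,19)
bne start: taken
after rem $t5, $t5, 12: $t5=9%12=9
after xor $t3, $t3, $t4: $t3=14^13=3
after add $t4, $t4, 3: $t4=13+3=16
cmp $t4, 19  (cmp 16,19)
bne start: taken
after rem $t5, $t5, 12: $t5=9%12=9
after xor $t3, $t3, $t4: $t3=3^16=19
after add $t4, $t4, 3: $t4=16+3=19
cmp $t4, 19  (cmp 19,19)
bne start: not taken
halt.
Total executed instructions: 29.

29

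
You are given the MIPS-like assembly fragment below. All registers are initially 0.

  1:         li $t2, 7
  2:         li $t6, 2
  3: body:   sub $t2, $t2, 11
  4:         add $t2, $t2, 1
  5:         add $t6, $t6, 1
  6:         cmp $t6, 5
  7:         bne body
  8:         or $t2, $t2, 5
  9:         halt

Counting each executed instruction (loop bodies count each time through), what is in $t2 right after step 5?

li $t2, 7 → $t2=7
li $t6, 2 → $t6=2
sub $t2, $t2, 11 → $t2=7-11=-4
add $t2, $t2, 1 → $t2=(-4)+1=-3
add $t6, $t6, 1 → $t6=2+1=3
After step 5: $t2 = -3.

-3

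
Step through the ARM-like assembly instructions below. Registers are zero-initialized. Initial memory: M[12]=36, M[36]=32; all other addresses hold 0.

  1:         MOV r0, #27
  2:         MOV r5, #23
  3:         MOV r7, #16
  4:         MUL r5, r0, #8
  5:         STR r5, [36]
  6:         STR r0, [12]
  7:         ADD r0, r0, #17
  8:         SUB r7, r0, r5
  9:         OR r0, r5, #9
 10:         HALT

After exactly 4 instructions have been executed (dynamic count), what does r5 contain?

after MOV r0, #27: r0=27
after MOV r5, #23: r5=23
after MOV r7, #16: r7=16
after MUL r5, r0, #8: r5=27*8=216
After step 4: r5 = 216.

216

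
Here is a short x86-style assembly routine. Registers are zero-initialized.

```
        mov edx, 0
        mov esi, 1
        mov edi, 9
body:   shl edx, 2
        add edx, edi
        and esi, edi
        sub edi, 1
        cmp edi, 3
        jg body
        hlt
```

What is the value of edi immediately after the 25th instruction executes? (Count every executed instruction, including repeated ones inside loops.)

5

edx=0
esi=1
edi=9
edx=0<<2=0
edx=0+9=9
esi=1&9=1
edi=9-1=8
cmp edi, 3  (cmp 8,3)
jg body: taken
edx=9<<2=36
edx=36+8=44
esi=1&8=0
edi=8-1=7
cmp edi, 3  (cmp 7,3)
jg body: taken
edx=44<<2=176
edx=176+7=183
esi=0&7=0
edi=7-1=6
cmp edi, 3  (cmp 6,3)
jg body: taken
edx=183<<2=732
edx=732+6=738
esi=0&6=0
edi=6-1=5
After step 25: edi = 5.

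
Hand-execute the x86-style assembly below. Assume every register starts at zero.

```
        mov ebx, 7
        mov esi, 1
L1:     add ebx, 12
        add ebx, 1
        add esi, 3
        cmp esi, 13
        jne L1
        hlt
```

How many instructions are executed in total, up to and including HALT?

23

after mov ebx, 7: ebx=7
after mov esi, 1: esi=1
after add ebx, 12: ebx=7+12=19
after add ebx, 1: ebx=19+1=20
after add esi, 3: esi=1+3=4
cmp esi, 13  (cmp 4,13)
jne L1: taken
after add ebx, 12: ebx=20+12=32
after add ebx, 1: ebx=32+1=33
after add esi, 3: esi=4+3=7
cmp esi, 13  (cmp 7,13)
jne L1: taken
after add ebx, 12: ebx=33+12=45
after add ebx, 1: ebx=45+1=46
after add esi, 3: esi=7+3=10
cmp esi, 13  (cmp 10,13)
jne L1: taken
after add ebx, 12: ebx=46+12=58
after add ebx, 1: ebx=58+1=59
after add esi, 3: esi=10+3=13
cmp esi, 13  (cmp 13,13)
jne L1: not taken
halt.
Total executed instructions: 23.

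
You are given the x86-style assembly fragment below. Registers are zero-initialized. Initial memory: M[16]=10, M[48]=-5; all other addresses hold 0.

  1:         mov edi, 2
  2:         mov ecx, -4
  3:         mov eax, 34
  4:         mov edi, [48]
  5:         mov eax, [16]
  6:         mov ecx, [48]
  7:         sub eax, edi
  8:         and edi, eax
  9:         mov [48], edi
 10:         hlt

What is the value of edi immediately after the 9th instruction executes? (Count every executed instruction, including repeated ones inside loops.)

11

mov edi, 2 → edi=2
mov ecx, -4 → ecx=-4
mov eax, 34 → eax=34
mov edi, [48] → edi=M[48]=-5
mov eax, [16] → eax=M[16]=10
mov ecx, [48] → ecx=M[48]=-5
sub eax, edi → eax=10-(-5)=15
and edi, eax → edi=(-5)&15=11
mov [48], edi → M[48]=11
After step 9: edi = 11.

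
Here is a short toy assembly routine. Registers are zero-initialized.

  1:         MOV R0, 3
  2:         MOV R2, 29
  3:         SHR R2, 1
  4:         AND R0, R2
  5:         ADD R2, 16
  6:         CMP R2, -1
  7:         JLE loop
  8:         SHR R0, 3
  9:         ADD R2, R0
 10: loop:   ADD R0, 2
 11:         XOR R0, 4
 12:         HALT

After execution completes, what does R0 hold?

R0=3
R2=29
R2=29>>1=14
R0=3&14=2
R2=14+16=30
CMP R2, -1  (cmp 30,-1)
JLE loop: not taken
R0=2>>3=0
R2=30+0=30
R0=0+2=2
R0=2^4=6
halt.

6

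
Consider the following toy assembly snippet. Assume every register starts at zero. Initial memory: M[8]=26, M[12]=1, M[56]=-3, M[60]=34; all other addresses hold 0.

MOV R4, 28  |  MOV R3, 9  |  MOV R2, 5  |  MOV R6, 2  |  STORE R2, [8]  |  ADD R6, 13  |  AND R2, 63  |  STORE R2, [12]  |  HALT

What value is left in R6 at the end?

15

MOV R4, 28 → R4=28
MOV R3, 9 → R3=9
MOV R2, 5 → R2=5
MOV R6, 2 → R6=2
STORE R2, [8] → M[8]=5
ADD R6, 13 → R6=2+13=15
AND R2, 63 → R2=5&63=5
STORE R2, [12] → M[12]=5
halt.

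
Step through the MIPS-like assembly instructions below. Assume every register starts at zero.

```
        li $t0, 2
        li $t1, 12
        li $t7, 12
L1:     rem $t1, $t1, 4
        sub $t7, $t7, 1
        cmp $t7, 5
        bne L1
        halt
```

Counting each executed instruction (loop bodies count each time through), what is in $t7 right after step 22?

$t0=2
$t1=12
$t7=12
$t1=12%4=0
$t7=12-1=11
cmp $t7, 5  (cmp 11,5)
bne L1: taken
$t1=0%4=0
$t7=11-1=10
cmp $t7, 5  (cmp 10,5)
bne L1: taken
$t1=0%4=0
$t7=10-1=9
cmp $t7, 5  (cmp 9,5)
bne L1: taken
$t1=0%4=0
$t7=9-1=8
cmp $t7, 5  (cmp 8,5)
bne L1: taken
$t1=0%4=0
$t7=8-1=7
cmp $t7, 5  (cmp 7,5)
After step 22: $t7 = 7.

7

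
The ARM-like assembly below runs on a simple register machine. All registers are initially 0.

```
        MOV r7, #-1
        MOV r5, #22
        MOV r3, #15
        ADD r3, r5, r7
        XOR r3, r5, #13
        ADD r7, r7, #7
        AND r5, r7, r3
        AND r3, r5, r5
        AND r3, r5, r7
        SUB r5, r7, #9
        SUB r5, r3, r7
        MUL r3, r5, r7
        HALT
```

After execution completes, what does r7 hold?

6

MOV r7, #-1 → r7=-1
MOV r5, #22 → r5=22
MOV r3, #15 → r3=15
ADD r3, r5, r7 → r3=22+(-1)=21
XOR r3, r5, #13 → r3=22^13=27
ADD r7, r7, #7 → r7=(-1)+7=6
AND r5, r7, r3 → r5=6&27=2
AND r3, r5, r5 → r3=2&2=2
AND r3, r5, r7 → r3=2&6=2
SUB r5, r7, #9 → r5=6-9=-3
SUB r5, r3, r7 → r5=2-6=-4
MUL r3, r5, r7 → r3=(-4)*6=-24
halt.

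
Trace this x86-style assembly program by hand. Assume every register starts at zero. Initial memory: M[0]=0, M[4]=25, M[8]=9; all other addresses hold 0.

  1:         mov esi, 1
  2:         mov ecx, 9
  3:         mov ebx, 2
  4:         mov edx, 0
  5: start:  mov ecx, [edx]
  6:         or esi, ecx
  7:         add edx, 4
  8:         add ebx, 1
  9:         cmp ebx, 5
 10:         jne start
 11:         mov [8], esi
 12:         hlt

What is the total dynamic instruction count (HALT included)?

esi=1
ecx=9
ebx=2
edx=0
ecx=M[0]=0
esi=1|0=1
edx=0+4=4
ebx=2+1=3
cmp ebx, 5  (cmp 3,5)
jne start: taken
ecx=M[4]=25
esi=1|25=25
edx=4+4=8
ebx=3+1=4
cmp ebx, 5  (cmp 4,5)
jne start: taken
ecx=M[8]=9
esi=25|9=25
edx=8+4=12
ebx=4+1=5
cmp ebx, 5  (cmp 5,5)
jne start: not taken
mov [8], esi → M[8]=25
halt.
Total executed instructions: 24.

24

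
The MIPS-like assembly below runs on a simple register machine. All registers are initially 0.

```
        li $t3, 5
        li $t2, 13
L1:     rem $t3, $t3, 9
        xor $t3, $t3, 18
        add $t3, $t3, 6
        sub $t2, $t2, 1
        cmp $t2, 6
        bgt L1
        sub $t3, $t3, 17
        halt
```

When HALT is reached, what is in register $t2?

li $t3, 5 → $t3=5
li $t2, 13 → $t2=13
rem $t3, $t3, 9 → $t3=5%9=5
xor $t3, $t3, 18 → $t3=5^18=23
add $t3, $t3, 6 → $t3=23+6=29
sub $t2, $t2, 1 → $t2=13-1=12
cmp $t2, 6  (cmp 12,6)
bgt L1: taken
rem $t3, $t3, 9 → $t3=29%9=2
xor $t3, $t3, 18 → $t3=2^18=16
add $t3, $t3, 6 → $t3=16+6=22
sub $t2, $t2, 1 → $t2=12-1=11
cmp $t2, 6  (cmp 11,6)
bgt L1: taken
rem $t3, $t3, 9 → $t3=22%9=4
xor $t3, $t3, 18 → $t3=4^18=22
add $t3, $t3, 6 → $t3=22+6=28
sub $t2, $t2, 1 → $t2=11-1=10
cmp $t2, 6  (cmp 10,6)
bgt L1: taken
rem $t3, $t3, 9 → $t3=28%9=1
xor $t3, $t3, 18 → $t3=1^18=19
add $t3, $t3, 6 → $t3=19+6=25
sub $t2, $t2, 1 → $t2=10-1=9
cmp $t2, 6  (cmp 9,6)
bgt L1: taken
rem $t3, $t3, 9 → $t3=25%9=7
xor $t3, $t3, 18 → $t3=7^18=21
add $t3, $t3, 6 → $t3=21+6=27
sub $t2, $t2, 1 → $t2=9-1=8
cmp $t2, 6  (cmp 8,6)
bgt L1: taken
rem $t3, $t3, 9 → $t3=27%9=0
xor $t3, $t3, 18 → $t3=0^18=18
add $t3, $t3, 6 → $t3=18+6=24
sub $t2, $t2, 1 → $t2=8-1=7
cmp $t2, 6  (cmp 7,6)
bgt L1: taken
rem $t3, $t3, 9 → $t3=24%9=6
xor $t3, $t3, 18 → $t3=6^18=20
add $t3, $t3, 6 → $t3=20+6=26
sub $t2, $t2, 1 → $t2=7-1=6
cmp $t2, 6  (cmp 6,6)
bgt L1: not taken
sub $t3, $t3, 17 → $t3=26-17=9
halt.

6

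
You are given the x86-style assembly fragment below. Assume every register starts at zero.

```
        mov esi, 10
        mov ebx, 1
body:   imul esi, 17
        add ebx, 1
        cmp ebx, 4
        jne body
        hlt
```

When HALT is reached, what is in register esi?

49130

after mov esi, 10: esi=10
after mov ebx, 1: ebx=1
after imul esi, 17: esi=10*17=170
after add ebx, 1: ebx=1+1=2
cmp ebx, 4  (cmp 2,4)
jne body: taken
after imul esi, 17: esi=170*17=2890
after add ebx, 1: ebx=2+1=3
cmp ebx, 4  (cmp 3,4)
jne body: taken
after imul esi, 17: esi=2890*17=49130
after add ebx, 1: ebx=3+1=4
cmp ebx, 4  (cmp 4,4)
jne body: not taken
halt.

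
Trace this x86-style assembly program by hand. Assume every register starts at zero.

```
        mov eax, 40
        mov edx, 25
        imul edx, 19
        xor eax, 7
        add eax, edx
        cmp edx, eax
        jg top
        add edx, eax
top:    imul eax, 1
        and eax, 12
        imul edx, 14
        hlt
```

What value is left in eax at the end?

mov eax, 40 → eax=40
mov edx, 25 → edx=25
imul edx, 19 → edx=25*19=475
xor eax, 7 → eax=40^7=47
add eax, edx → eax=47+475=522
cmp edx, eax  (cmp 475,522)
jg top: not taken
add edx, eax → edx=475+522=997
imul eax, 1 → eax=522*1=522
and eax, 12 → eax=522&12=8
imul edx, 14 → edx=997*14=13958
halt.

8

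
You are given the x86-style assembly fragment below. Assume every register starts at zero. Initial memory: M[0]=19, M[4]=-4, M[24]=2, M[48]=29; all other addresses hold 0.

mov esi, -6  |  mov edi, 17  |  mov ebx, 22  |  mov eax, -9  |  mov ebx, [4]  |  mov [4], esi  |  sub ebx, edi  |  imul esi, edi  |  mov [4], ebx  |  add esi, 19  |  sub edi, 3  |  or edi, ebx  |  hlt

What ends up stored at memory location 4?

after mov esi, -6: esi=-6
after mov edi, 17: edi=17
after mov ebx, 22: ebx=22
after mov eax, -9: eax=-9
after mov ebx, [4]: ebx=M[4]=-4
mov [4], esi → M[4]=-6
after sub ebx, edi: ebx=(-4)-17=-21
after imul esi, edi: esi=(-6)*17=-102
mov [4], ebx → M[4]=-21
after add esi, 19: esi=(-102)+19=-83
after sub edi, 3: edi=17-3=14
after or edi, ebx: edi=14|(-21)=-17
halt.

-21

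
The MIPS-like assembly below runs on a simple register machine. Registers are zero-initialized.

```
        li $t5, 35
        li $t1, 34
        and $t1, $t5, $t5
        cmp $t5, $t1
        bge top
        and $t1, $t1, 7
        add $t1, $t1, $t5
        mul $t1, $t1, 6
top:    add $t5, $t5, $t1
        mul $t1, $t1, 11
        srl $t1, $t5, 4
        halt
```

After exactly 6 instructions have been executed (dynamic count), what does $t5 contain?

70

$t5=35
$t1=34
$t1=35&35=35
cmp $t5, $t1  (cmp 35,35)
bge top: taken
$t5=35+35=70
After step 6: $t5 = 70.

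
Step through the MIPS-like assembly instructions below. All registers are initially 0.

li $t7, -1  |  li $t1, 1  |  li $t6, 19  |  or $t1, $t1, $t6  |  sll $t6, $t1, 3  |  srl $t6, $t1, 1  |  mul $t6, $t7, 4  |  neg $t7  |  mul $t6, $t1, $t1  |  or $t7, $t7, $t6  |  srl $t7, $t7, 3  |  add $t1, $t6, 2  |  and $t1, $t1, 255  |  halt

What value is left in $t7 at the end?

after li $t7, -1: $t7=-1
after li $t1, 1: $t1=1
after li $t6, 19: $t6=19
after or $t1, $t1, $t6: $t1=1|19=19
after sll $t6, $t1, 3: $t6=19<<3=152
after srl $t6, $t1, 1: $t6=19>>1=9
after mul $t6, $t7, 4: $t6=(-1)*4=-4
after neg $t7: $t7=-(-1)=1
after mul $t6, $t1, $t1: $t6=19*19=361
after or $t7, $t7, $t6: $t7=1|361=361
after srl $t7, $t7, 3: $t7=361>>3=45
after add $t1, $t6, 2: $t1=361+2=363
after and $t1, $t1, 255: $t1=363&255=107
halt.

45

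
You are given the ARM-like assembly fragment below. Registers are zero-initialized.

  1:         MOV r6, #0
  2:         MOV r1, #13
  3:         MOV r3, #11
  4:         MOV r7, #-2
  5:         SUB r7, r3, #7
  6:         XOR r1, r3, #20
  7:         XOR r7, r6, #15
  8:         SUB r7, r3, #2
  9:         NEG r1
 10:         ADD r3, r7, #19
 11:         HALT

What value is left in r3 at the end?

MOV r6, #0 → r6=0
MOV r1, #13 → r1=13
MOV r3, #11 → r3=11
MOV r7, #-2 → r7=-2
SUB r7, r3, #7 → r7=11-7=4
XOR r1, r3, #20 → r1=11^20=31
XOR r7, r6, #15 → r7=0^15=15
SUB r7, r3, #2 → r7=11-2=9
NEG r1 → r1=-(31)=-31
ADD r3, r7, #19 → r3=9+19=28
halt.

28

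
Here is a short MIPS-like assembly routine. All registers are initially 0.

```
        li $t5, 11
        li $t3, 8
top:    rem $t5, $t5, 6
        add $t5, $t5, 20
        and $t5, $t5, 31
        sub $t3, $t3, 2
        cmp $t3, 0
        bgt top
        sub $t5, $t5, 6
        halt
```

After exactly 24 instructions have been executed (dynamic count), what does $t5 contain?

25

li $t5, 11 → $t5=11
li $t3, 8 → $t3=8
rem $t5, $t5, 6 → $t5=11%6=5
add $t5, $t5, 20 → $t5=5+20=25
and $t5, $t5, 31 → $t5=25&31=25
sub $t3, $t3, 2 → $t3=8-2=6
cmp $t3, 0  (cmp 6,0)
bgt top: taken
rem $t5, $t5, 6 → $t5=25%6=1
add $t5, $t5, 20 → $t5=1+20=21
and $t5, $t5, 31 → $t5=21&31=21
sub $t3, $t3, 2 → $t3=6-2=4
cmp $t3, 0  (cmp 4,0)
bgt top: taken
rem $t5, $t5, 6 → $t5=21%6=3
add $t5, $t5, 20 → $t5=3+20=23
and $t5, $t5, 31 → $t5=23&31=23
sub $t3, $t3, 2 → $t3=4-2=2
cmp $t3, 0  (cmp 2,0)
bgt top: taken
rem $t5, $t5, 6 → $t5=23%6=5
add $t5, $t5, 20 → $t5=5+20=25
and $t5, $t5, 31 → $t5=25&31=25
sub $t3, $t3, 2 → $t3=2-2=0
After step 24: $t5 = 25.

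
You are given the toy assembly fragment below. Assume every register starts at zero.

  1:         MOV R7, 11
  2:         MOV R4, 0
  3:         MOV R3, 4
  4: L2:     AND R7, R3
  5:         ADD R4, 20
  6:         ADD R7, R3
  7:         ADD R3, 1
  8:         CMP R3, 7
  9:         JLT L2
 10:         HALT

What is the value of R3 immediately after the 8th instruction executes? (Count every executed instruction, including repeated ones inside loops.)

R7=11
R4=0
R3=4
R7=11&4=0
R4=0+20=20
R7=0+4=4
R3=4+1=5
CMP R3, 7  (cmp 5,7)
After step 8: R3 = 5.

5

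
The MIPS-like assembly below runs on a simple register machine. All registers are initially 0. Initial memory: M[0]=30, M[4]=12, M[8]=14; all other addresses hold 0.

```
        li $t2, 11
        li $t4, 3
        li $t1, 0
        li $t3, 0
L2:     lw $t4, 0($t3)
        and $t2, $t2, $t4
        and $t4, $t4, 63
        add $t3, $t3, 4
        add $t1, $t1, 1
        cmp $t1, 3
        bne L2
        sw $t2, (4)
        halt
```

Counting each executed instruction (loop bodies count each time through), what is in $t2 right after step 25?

after li $t2, 11: $t2=11
after li $t4, 3: $t4=3
after li $t1, 0: $t1=0
after li $t3, 0: $t3=0
after lw $t4, 0($t3): $t4=M[0]=30
after and $t2, $t2, $t4: $t2=11&30=10
after and $t4, $t4, 63: $t4=30&63=30
after add $t3, $t3, 4: $t3=0+4=4
after add $t1, $t1, 1: $t1=0+1=1
cmp $t1, 3  (cmp 1,3)
bne L2: taken
after lw $t4, 0($t3): $t4=M[4]=12
after and $t2, $t2, $t4: $t2=10&12=8
after and $t4, $t4, 63: $t4=12&63=12
after add $t3, $t3, 4: $t3=4+4=8
after add $t1, $t1, 1: $t1=1+1=2
cmp $t1, 3  (cmp 2,3)
bne L2: taken
after lw $t4, 0($t3): $t4=M[8]=14
after and $t2, $t2, $t4: $t2=8&14=8
after and $t4, $t4, 63: $t4=14&63=14
after add $t3, $t3, 4: $t3=8+4=12
after add $t1, $t1, 1: $t1=2+1=3
cmp $t1, 3  (cmp 3,3)
bne L2: not taken
After step 25: $t2 = 8.

8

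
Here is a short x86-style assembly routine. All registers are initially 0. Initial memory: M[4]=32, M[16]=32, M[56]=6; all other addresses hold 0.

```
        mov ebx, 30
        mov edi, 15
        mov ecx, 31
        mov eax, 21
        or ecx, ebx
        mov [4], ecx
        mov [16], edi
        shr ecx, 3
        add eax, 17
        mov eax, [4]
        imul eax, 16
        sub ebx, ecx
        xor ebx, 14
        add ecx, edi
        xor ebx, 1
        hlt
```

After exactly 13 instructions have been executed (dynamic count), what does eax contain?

after mov ebx, 30: ebx=30
after mov edi, 15: edi=15
after mov ecx, 31: ecx=31
after mov eax, 21: eax=21
after or ecx, ebx: ecx=31|30=31
mov [4], ecx → M[4]=31
mov [16], edi → M[16]=15
after shr ecx, 3: ecx=31>>3=3
after add eax, 17: eax=21+17=38
after mov eax, [4]: eax=M[4]=31
after imul eax, 16: eax=31*16=496
after sub ebx, ecx: ebx=30-3=27
after xor ebx, 14: ebx=27^14=21
After step 13: eax = 496.

496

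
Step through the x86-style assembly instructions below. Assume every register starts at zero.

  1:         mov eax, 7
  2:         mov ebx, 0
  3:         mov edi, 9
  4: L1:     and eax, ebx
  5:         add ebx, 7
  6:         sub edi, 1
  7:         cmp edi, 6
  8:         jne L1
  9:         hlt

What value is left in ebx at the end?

21

after mov eax, 7: eax=7
after mov ebx, 0: ebx=0
after mov edi, 9: edi=9
after and eax, ebx: eax=7&0=0
after add ebx, 7: ebx=0+7=7
after sub edi, 1: edi=9-1=8
cmp edi, 6  (cmp 8,6)
jne L1: taken
after and eax, ebx: eax=0&7=0
after add ebx, 7: ebx=7+7=14
after sub edi, 1: edi=8-1=7
cmp edi, 6  (cmp 7,6)
jne L1: taken
after and eax, ebx: eax=0&14=0
after add ebx, 7: ebx=14+7=21
after sub edi, 1: edi=7-1=6
cmp edi, 6  (cmp 6,6)
jne L1: not taken
halt.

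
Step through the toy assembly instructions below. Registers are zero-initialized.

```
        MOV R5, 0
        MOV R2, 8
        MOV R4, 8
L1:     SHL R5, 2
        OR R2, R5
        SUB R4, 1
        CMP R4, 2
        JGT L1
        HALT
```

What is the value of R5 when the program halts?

after MOV R5, 0: R5=0
after MOV R2, 8: R2=8
after MOV R4, 8: R4=8
after SHL R5, 2: R5=0<<2=0
after OR R2, R5: R2=8|0=8
after SUB R4, 1: R4=8-1=7
CMP R4, 2  (cmp 7,2)
JGT L1: taken
after SHL R5, 2: R5=0<<2=0
after OR R2, R5: R2=8|0=8
after SUB R4, 1: R4=7-1=6
CMP R4, 2  (cmp 6,2)
JGT L1: taken
after SHL R5, 2: R5=0<<2=0
after OR R2, R5: R2=8|0=8
after SUB R4, 1: R4=6-1=5
CMP R4, 2  (cmp 5,2)
JGT L1: taken
after SHL R5, 2: R5=0<<2=0
after OR R2, R5: R2=8|0=8
after SUB R4, 1: R4=5-1=4
CMP R4, 2  (cmp 4,2)
JGT L1: taken
after SHL R5, 2: R5=0<<2=0
after OR R2, R5: R2=8|0=8
after SUB R4, 1: R4=4-1=3
CMP R4, 2  (cmp 3,2)
JGT L1: taken
after SHL R5, 2: R5=0<<2=0
after OR R2, R5: R2=8|0=8
after SUB R4, 1: R4=3-1=2
CMP R4, 2  (cmp 2,2)
JGT L1: not taken
halt.

0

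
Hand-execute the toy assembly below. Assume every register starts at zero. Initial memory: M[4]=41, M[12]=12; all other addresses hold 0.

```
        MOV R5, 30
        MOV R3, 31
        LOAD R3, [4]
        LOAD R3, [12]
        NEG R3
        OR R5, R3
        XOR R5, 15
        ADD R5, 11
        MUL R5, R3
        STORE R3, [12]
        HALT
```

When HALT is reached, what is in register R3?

-12

MOV R5, 30 → R5=30
MOV R3, 31 → R3=31
LOAD R3, [4] → R3=M[4]=41
LOAD R3, [12] → R3=M[12]=12
NEG R3 → R3=-(12)=-12
OR R5, R3 → R5=30|(-12)=-2
XOR R5, 15 → R5=(-2)^15=-15
ADD R5, 11 → R5=(-15)+11=-4
MUL R5, R3 → R5=(-4)*(-12)=48
STORE R3, [12] → M[12]=-12
halt.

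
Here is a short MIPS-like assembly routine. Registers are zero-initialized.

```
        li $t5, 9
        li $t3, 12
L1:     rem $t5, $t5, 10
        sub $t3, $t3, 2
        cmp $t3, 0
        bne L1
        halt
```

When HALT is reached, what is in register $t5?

after li $t5, 9: $t5=9
after li $t3, 12: $t3=12
after rem $t5, $t5, 10: $t5=9%10=9
after sub $t3, $t3, 2: $t3=12-2=10
cmp $t3, 0  (cmp 10,0)
bne L1: taken
after rem $t5, $t5, 10: $t5=9%10=9
after sub $t3, $t3, 2: $t3=10-2=8
cmp $t3, 0  (cmp 8,0)
bne L1: taken
after rem $t5, $t5, 10: $t5=9%10=9
after sub $t3, $t3, 2: $t3=8-2=6
cmp $t3, 0  (cmp 6,0)
bne L1: taken
after rem $t5, $t5, 10: $t5=9%10=9
after sub $t3, $t3, 2: $t3=6-2=4
cmp $t3, 0  (cmp 4,0)
bne L1: taken
after rem $t5, $t5, 10: $t5=9%10=9
after sub $t3, $t3, 2: $t3=4-2=2
cmp $t3, 0  (cmp 2,0)
bne L1: taken
after rem $t5, $t5, 10: $t5=9%10=9
after sub $t3, $t3, 2: $t3=2-2=0
cmp $t3, 0  (cmp 0,0)
bne L1: not taken
halt.

9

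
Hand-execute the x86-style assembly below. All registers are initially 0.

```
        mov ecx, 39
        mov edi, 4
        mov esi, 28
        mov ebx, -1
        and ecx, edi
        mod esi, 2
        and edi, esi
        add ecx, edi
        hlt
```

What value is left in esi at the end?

0

ecx=39
edi=4
esi=28
ebx=-1
ecx=39&4=4
esi=28%2=0
edi=4&0=0
ecx=4+0=4
halt.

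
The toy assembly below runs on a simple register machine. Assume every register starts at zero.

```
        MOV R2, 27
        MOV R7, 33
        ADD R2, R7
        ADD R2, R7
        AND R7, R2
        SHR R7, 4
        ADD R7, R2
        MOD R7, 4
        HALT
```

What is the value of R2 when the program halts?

93

R2=27
R7=33
R2=27+33=60
R2=60+33=93
R7=33&93=1
R7=1>>4=0
R7=0+93=93
R7=93%4=1
halt.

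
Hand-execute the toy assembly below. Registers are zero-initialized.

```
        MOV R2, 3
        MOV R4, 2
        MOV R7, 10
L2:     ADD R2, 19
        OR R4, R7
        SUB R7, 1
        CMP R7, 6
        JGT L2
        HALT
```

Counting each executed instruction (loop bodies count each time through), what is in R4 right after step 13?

after MOV R2, 3: R2=3
after MOV R4, 2: R4=2
after MOV R7, 10: R7=10
after ADD R2, 19: R2=3+19=22
after OR R4, R7: R4=2|10=10
after SUB R7, 1: R7=10-1=9
CMP R7, 6  (cmp 9,6)
JGT L2: taken
after ADD R2, 19: R2=22+19=41
after OR R4, R7: R4=10|9=11
after SUB R7, 1: R7=9-1=8
CMP R7, 6  (cmp 8,6)
JGT L2: taken
After step 13: R4 = 11.

11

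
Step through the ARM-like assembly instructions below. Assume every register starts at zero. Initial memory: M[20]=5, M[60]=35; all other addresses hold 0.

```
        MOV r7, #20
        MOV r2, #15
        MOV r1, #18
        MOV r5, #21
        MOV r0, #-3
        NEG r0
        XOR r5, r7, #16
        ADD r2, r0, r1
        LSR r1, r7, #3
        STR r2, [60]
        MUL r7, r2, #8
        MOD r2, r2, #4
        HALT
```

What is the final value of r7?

MOV r7, #20 → r7=20
MOV r2, #15 → r2=15
MOV r1, #18 → r1=18
MOV r5, #21 → r5=21
MOV r0, #-3 → r0=-3
NEG r0 → r0=-(-3)=3
XOR r5, r7, #16 → r5=20^16=4
ADD r2, r0, r1 → r2=3+18=21
LSR r1, r7, #3 → r1=20>>3=2
STR r2, [60] → M[60]=21
MUL r7, r2, #8 → r7=21*8=168
MOD r2, r2, #4 → r2=21%4=1
halt.

168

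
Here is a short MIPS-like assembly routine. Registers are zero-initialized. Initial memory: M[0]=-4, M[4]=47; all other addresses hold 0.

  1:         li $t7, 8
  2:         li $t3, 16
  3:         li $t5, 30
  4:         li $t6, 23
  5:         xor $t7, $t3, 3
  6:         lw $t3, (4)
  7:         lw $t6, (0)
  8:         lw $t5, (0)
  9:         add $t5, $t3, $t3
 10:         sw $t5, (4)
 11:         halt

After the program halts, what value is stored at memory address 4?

li $t7, 8 → $t7=8
li $t3, 16 → $t3=16
li $t5, 30 → $t5=30
li $t6, 23 → $t6=23
xor $t7, $t3, 3 → $t7=16^3=19
lw $t3, (4) → $t3=M[4]=47
lw $t6, (0) → $t6=M[0]=-4
lw $t5, (0) → $t5=M[0]=-4
add $t5, $t3, $t3 → $t5=47+47=94
sw $t5, (4) → M[4]=94
halt.

94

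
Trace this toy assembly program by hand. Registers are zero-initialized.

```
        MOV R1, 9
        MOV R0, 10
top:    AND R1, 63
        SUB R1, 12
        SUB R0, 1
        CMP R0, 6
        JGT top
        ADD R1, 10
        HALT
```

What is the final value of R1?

MOV R1, 9 → R1=9
MOV R0, 10 → R0=10
AND R1, 63 → R1=9&63=9
SUB R1, 12 → R1=9-12=-3
SUB R0, 1 → R0=10-1=9
CMP R0, 6  (cmp 9,6)
JGT top: taken
AND R1, 63 → R1=(-3)&63=61
SUB R1, 12 → R1=61-12=49
SUB R0, 1 → R0=9-1=8
CMP R0, 6  (cmp 8,6)
JGT top: taken
AND R1, 63 → R1=49&63=49
SUB R1, 12 → R1=49-12=37
SUB R0, 1 → R0=8-1=7
CMP R0, 6  (cmp 7,6)
JGT top: taken
AND R1, 63 → R1=37&63=37
SUB R1, 12 → R1=37-12=25
SUB R0, 1 → R0=7-1=6
CMP R0, 6  (cmp 6,6)
JGT top: not taken
ADD R1, 10 → R1=25+10=35
halt.

35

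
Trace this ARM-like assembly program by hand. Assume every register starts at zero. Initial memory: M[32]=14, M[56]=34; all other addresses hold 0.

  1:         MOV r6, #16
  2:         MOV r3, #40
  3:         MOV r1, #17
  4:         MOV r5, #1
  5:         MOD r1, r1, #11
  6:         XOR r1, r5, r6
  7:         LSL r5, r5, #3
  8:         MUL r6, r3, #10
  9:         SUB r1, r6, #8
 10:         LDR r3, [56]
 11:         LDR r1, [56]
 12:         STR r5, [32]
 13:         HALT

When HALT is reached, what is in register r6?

400

r6=16
r3=40
r1=17
r5=1
r1=17%11=6
r1=1^16=17
r5=1<<3=8
r6=40*10=400
r1=400-8=392
r3=M[56]=34
r1=M[56]=34
STR r5, [32] → M[32]=8
halt.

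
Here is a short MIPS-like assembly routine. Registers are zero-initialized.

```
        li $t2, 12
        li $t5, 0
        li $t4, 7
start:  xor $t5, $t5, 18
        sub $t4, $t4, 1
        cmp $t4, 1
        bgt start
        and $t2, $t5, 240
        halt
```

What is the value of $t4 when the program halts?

$t2=12
$t5=0
$t4=7
$t5=0^18=18
$t4=7-1=6
cmp $t4, 1  (cmp 6,1)
bgt start: taken
$t5=18^18=0
$t4=6-1=5
cmp $t4, 1  (cmp 5,1)
bgt start: taken
$t5=0^18=18
$t4=5-1=4
cmp $t4, 1  (cmp 4,1)
bgt start: taken
$t5=18^18=0
$t4=4-1=3
cmp $t4, 1  (cmp 3,1)
bgt start: taken
$t5=0^18=18
$t4=3-1=2
cmp $t4, 1  (cmp 2,1)
bgt start: taken
$t5=18^18=0
$t4=2-1=1
cmp $t4, 1  (cmp 1,1)
bgt start: not taken
$t2=0&240=0
halt.

1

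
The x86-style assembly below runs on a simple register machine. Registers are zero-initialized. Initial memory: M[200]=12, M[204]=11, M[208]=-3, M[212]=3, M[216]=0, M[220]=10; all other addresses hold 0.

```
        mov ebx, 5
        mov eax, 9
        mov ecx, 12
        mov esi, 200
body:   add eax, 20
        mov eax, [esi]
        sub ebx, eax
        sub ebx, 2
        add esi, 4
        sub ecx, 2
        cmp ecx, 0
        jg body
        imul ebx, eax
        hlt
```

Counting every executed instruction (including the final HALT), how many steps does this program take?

54

mov ebx, 5 → ebx=5
mov eax, 9 → eax=9
mov ecx, 12 → ecx=12
mov esi, 200 → esi=200
add eax, 20 → eax=9+20=29
mov eax, [esi] → eax=M[200]=12
sub ebx, eax → ebx=5-12=-7
sub ebx, 2 → ebx=(-7)-2=-9
add esi, 4 → esi=200+4=204
sub ecx, 2 → ecx=12-2=10
cmp ecx, 0  (cmp 10,0)
jg body: taken
add eax, 20 → eax=12+20=32
mov eax, [esi] → eax=M[204]=11
sub ebx, eax → ebx=(-9)-11=-20
sub ebx, 2 → ebx=(-20)-2=-22
add esi, 4 → esi=204+4=208
sub ecx, 2 → ecx=10-2=8
cmp ecx, 0  (cmp 8,0)
jg body: taken
add eax, 20 → eax=11+20=31
mov eax, [esi] → eax=M[208]=-3
sub ebx, eax → ebx=(-22)-(-3)=-19
sub ebx, 2 → ebx=(-19)-2=-21
add esi, 4 → esi=208+4=212
sub ecx, 2 → ecx=8-2=6
cmp ecx, 0  (cmp 6,0)
jg body: taken
add eax, 20 → eax=(-3)+20=17
mov eax, [esi] → eax=M[212]=3
sub ebx, eax → ebx=(-21)-3=-24
sub ebx, 2 → ebx=(-24)-2=-26
add esi, 4 → esi=212+4=216
sub ecx, 2 → ecx=6-2=4
cmp ecx, 0  (cmp 4,0)
jg body: taken
add eax, 20 → eax=3+20=23
mov eax, [esi] → eax=M[216]=0
sub ebx, eax → ebx=(-26)-0=-26
sub ebx, 2 → ebx=(-26)-2=-28
add esi, 4 → esi=216+4=220
sub ecx, 2 → ecx=4-2=2
cmp ecx, 0  (cmp 2,0)
jg body: taken
add eax, 20 → eax=0+20=20
mov eax, [esi] → eax=M[220]=10
sub ebx, eax → ebx=(-28)-10=-38
sub ebx, 2 → ebx=(-38)-2=-40
add esi, 4 → esi=220+4=224
sub ecx, 2 → ecx=2-2=0
cmp ecx, 0  (cmp 0,0)
jg body: not taken
imul ebx, eax → ebx=(-40)*10=-400
halt.
Total executed instructions: 54.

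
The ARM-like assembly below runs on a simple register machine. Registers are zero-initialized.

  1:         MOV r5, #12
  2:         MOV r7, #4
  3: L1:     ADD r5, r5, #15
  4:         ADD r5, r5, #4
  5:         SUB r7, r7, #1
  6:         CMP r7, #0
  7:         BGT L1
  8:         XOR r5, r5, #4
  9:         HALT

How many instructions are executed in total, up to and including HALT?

24

after MOV r5, #12: r5=12
after MOV r7, #4: r7=4
after ADD r5, r5, #15: r5=12+15=27
after ADD r5, r5, #4: r5=27+4=31
after SUB r7, r7, #1: r7=4-1=3
CMP r7, #0  (cmp 3,0)
BGT L1: taken
after ADD r5, r5, #15: r5=31+15=46
after ADD r5, r5, #4: r5=46+4=50
after SUB r7, r7, #1: r7=3-1=2
CMP r7, #0  (cmp 2,0)
BGT L1: taken
after ADD r5, r5, #15: r5=50+15=65
after ADD r5, r5, #4: r5=65+4=69
after SUB r7, r7, #1: r7=2-1=1
CMP r7, #0  (cmp 1,0)
BGT L1: taken
after ADD r5, r5, #15: r5=69+15=84
after ADD r5, r5, #4: r5=84+4=88
after SUB r7, r7, #1: r7=1-1=0
CMP r7, #0  (cmp 0,0)
BGT L1: not taken
after XOR r5, r5, #4: r5=88^4=92
halt.
Total executed instructions: 24.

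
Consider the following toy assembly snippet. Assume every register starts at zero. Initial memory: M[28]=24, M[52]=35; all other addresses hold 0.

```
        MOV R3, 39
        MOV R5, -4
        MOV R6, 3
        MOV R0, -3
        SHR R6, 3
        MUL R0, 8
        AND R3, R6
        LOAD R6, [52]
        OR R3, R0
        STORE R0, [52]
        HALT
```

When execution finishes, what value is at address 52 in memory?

after MOV R3, 39: R3=39
after MOV R5, -4: R5=-4
after MOV R6, 3: R6=3
after MOV R0, -3: R0=-3
after SHR R6, 3: R6=3>>3=0
after MUL R0, 8: R0=(-3)*8=-24
after AND R3, R6: R3=39&0=0
after LOAD R6, [52]: R6=M[52]=35
after OR R3, R0: R3=0|(-24)=-24
STORE R0, [52] → M[52]=-24
halt.

-24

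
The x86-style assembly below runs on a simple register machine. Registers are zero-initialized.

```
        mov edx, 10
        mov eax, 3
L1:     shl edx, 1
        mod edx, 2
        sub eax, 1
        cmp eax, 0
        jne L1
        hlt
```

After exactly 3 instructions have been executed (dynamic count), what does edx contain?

20

mov edx, 10 → edx=10
mov eax, 3 → eax=3
shl edx, 1 → edx=10<<1=20
After step 3: edx = 20.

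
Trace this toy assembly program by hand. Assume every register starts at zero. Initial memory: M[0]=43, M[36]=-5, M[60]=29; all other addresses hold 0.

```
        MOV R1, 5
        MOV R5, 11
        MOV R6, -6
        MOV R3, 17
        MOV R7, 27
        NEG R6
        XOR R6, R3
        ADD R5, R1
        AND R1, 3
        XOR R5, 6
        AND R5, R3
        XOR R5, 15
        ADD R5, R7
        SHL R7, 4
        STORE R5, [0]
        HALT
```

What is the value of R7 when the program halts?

432

R1=5
R5=11
R6=-6
R3=17
R7=27
R6=-(-6)=6
R6=6^17=23
R5=11+5=16
R1=5&3=1
R5=16^6=22
R5=22&17=16
R5=16^15=31
R5=31+27=58
R7=27<<4=432
STORE R5, [0] → M[0]=58
halt.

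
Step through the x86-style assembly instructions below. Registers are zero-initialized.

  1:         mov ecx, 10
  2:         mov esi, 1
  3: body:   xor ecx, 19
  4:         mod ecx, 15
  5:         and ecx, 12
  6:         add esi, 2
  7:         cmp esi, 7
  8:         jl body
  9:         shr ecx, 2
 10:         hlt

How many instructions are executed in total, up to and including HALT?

22

ecx=10
esi=1
ecx=10^19=25
ecx=25%15=10
ecx=10&12=8
esi=1+2=3
cmp esi, 7  (cmp 3,7)
jl body: taken
ecx=8^19=27
ecx=27%15=12
ecx=12&12=12
esi=3+2=5
cmp esi, 7  (cmp 5,7)
jl body: taken
ecx=12^19=31
ecx=31%15=1
ecx=1&12=0
esi=5+2=7
cmp esi, 7  (cmp 7,7)
jl body: not taken
ecx=0>>2=0
halt.
Total executed instructions: 22.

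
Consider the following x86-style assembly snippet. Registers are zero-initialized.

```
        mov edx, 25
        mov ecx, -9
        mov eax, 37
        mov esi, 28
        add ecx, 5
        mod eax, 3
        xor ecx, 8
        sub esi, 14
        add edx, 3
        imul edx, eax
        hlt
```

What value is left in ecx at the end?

after mov edx, 25: edx=25
after mov ecx, -9: ecx=-9
after mov eax, 37: eax=37
after mov esi, 28: esi=28
after add ecx, 5: ecx=(-9)+5=-4
after mod eax, 3: eax=37%3=1
after xor ecx, 8: ecx=(-4)^8=-12
after sub esi, 14: esi=28-14=14
after add edx, 3: edx=25+3=28
after imul edx, eax: edx=28*1=28
halt.

-12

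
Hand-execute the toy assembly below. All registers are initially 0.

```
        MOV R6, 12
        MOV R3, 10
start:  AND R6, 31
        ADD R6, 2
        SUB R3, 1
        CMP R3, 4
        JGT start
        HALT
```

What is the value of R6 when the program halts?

R6=12
R3=10
R6=12&31=12
R6=12+2=14
R3=10-1=9
CMP R3, 4  (cmp 9,4)
JGT start: taken
R6=14&31=14
R6=14+2=16
R3=9-1=8
CMP R3, 4  (cmp 8,4)
JGT start: taken
R6=16&31=16
R6=16+2=18
R3=8-1=7
CMP R3, 4  (cmp 7,4)
JGT start: taken
R6=18&31=18
R6=18+2=20
R3=7-1=6
CMP R3, 4  (cmp 6,4)
JGT start: taken
R6=20&31=20
R6=20+2=22
R3=6-1=5
CMP R3, 4  (cmp 5,4)
JGT start: taken
R6=22&31=22
R6=22+2=24
R3=5-1=4
CMP R3, 4  (cmp 4,4)
JGT start: not taken
halt.

24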